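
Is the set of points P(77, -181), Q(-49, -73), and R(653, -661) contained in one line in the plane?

No

PQ = (-126, 108), PR = (576, -480).
det[PQ; PR] = (-126)(-480) − (108)(576) = -1728.
The determinant is nonzero, so they are not collinear.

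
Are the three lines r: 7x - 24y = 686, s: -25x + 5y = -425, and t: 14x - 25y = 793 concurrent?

No

Intersecting r and s: solving the 2×2 system gives (x, y) = (1354/113, -2835/113).
Substitute into t: (14)(1354/113) + (-25)(-2835/113) = 89831/113.
But t requires 793 ≠ 89831/113, so the three lines have no common point.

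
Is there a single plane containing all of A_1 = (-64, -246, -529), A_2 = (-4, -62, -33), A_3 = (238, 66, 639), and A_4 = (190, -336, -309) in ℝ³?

Yes

With A_1 as base: A_1A_2 = (60, 184, 496), A_1A_3 = (302, 312, 1168), A_1A_4 = (254, -90, 220).
A_1A_3 × A_1A_4 = (173760, 230232, -106428).
A_1A_2 · (A_1A_3 × A_1A_4) = 0.
The scalar triple product vanishes, so the four points are coplanar.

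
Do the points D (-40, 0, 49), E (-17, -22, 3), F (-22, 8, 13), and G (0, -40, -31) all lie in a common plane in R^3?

With D as base: DE = (23, -22, -46), DF = (18, 8, -36), DG = (40, -40, -80).
DF × DG = (-2080, 0, -1040).
DE · (DF × DG) = 0.
The scalar triple product vanishes, so the four points are coplanar.

Yes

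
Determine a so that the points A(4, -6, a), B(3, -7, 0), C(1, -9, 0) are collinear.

0

Collinearity requires AB × AC = 0; each component is linear in a.
The x-component gives (-2)a + (0) = 0, so a = 0.
The remaining components then also vanish.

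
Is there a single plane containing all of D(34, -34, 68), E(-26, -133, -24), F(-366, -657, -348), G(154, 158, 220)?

Yes

A normal to the plane through D, E, F is n = DE × DF = (-16132, 11840, -2220).
The plane has equation n·P = -1102008. For G: n·G = -1102008.
Equal, so G lies in the plane and all four are coplanar.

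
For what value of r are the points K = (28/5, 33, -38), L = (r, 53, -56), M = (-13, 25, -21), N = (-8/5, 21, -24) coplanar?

8

Normal to plane KMN: n = (92, 138, 828/5); plane equation n·P = -6118/5.
Requiring n·L = -6118/5: (92)r + (-9798/5) = -6118/5.
So r = 8.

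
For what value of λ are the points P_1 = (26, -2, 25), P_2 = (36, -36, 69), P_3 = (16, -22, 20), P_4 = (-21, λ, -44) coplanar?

Coplanarity ⇔ det[P_1P_2; P_1P_3; P_1P_4] = 0.
Expanding, this is linear in λ: (-390)λ + (-12870) = 0.
So λ = -33.

-33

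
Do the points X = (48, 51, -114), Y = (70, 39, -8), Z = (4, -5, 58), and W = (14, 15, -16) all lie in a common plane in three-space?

Yes

A normal to the plane through X, Y, Z is n = XY × XZ = (3872, -8448, -1760).
The plane has equation n·P = -44352. For W: n·W = -44352.
Equal, so W lies in the plane and all four are coplanar.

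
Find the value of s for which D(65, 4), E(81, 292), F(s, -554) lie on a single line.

34

The three points are collinear iff det[DE; DF] = 0.
This determinant is linear in s: (-288)s + (9792) = 0, so s = 34.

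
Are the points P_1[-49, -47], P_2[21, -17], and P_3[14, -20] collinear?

P_1P_2 = (70, 30), P_1P_3 = (63, 27).
det[P_1P_2; P_1P_3] = (70)(27) − (30)(63) = 0.
The determinant is zero, so the points are collinear.

Yes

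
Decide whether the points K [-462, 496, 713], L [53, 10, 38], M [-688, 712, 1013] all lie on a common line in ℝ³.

No

KL = (515, -486, -675), KM = (-226, 216, 300).
Comparing components 3 and 1: (-675)(-226) − (515)(300) = -1950 ≠ 0, so KL and KM are not parallel and the points are not collinear.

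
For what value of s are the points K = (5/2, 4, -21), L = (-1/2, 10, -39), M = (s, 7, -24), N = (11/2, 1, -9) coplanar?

Coplanarity ⇔ det[KL; KM; KN] = 0.
Expanding, this is linear in s: (-18)s + (72) = 0.
So s = 4.

4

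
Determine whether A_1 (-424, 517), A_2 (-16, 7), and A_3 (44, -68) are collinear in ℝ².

A_1A_2 = (408, -510), A_1A_3 = (468, -585).
Twice the signed area of △A_1A_2A_3 is (408)(-585) − (-510)(468) = 0.
The triangle is degenerate (zero area), so the points are collinear.

Yes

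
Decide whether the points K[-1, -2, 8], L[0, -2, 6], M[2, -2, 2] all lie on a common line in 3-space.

KL = (1, 0, -2), KM = (3, 0, -6).
KL × KM = (0, 0, 0).
The cross product vanishes, so the three points are collinear.

Yes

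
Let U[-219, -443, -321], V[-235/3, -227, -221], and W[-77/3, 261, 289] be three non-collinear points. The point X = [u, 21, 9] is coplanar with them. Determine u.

A normal to the plane is n = UV × UW = (61360, -199420/3, 171808/3).
X lies in the plane iff n · UX = 0.
This gives (61360)u + (4479280/3) = 0, so u = -73/3.

-73/3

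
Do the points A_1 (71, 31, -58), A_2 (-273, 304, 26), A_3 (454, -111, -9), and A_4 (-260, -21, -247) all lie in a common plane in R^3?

No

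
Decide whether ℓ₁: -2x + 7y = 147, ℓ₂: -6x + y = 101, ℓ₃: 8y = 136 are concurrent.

Lines aᵢx + bᵢy = cᵢ with pairwise distinct directions are concurrent exactly when det[aᵢ bᵢ cᵢ] = 0.
Here the determinant is 0.
It vanishes, so the lines are concurrent at (-14, 17).

Yes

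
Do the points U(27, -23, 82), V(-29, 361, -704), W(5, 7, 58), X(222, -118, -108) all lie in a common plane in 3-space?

A normal to the plane through U, V, W is n = UV × UW = (14364, 15948, 6768).
The plane has equation n·P = 576000. For X: n·X = 576000.
Equal, so X lies in the plane and all four are coplanar.

Yes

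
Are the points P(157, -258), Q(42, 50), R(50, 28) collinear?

PQ = (-115, 308), PR = (-107, 286).
If collinear, PR would be a scalar multiple of PQ. But (-115)·(286) ≠ (308)·(-107) (difference 66), so they are not parallel; the points are not collinear.

No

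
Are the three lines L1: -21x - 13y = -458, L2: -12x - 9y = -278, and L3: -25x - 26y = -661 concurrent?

The three lines meet at one point iff the augmented coefficient matrix [aᵢ bᵢ cᵢ] has rank < 3, i.e. its determinant vanishes.
Here the determinant is -221.
Nonzero, so no common point exists.

No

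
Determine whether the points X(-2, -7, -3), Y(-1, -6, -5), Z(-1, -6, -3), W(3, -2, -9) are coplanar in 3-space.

Yes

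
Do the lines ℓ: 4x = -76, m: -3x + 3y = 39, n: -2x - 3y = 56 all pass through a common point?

Intersecting ℓ and m: solving the 2×2 system gives (x, y) = (-19, -6).
Substitute into n: (-2)(-19) + (-3)(-6) = 56.
This equals 56, so (-19, -6) lies on all three lines and they are concurrent.

Yes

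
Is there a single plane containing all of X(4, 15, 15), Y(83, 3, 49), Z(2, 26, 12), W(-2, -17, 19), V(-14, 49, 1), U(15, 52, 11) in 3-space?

The plane through X, Y, Z has normal n = XY × XZ = (-338, 169, 845) and equation n·P = 13858.
Checking the remaining points: n·W = 13858, n·V = 13858, n·U = 13013.
Since n·U = 13013 ≠ 13858, U is off the plane and the points are not all coplanar.

No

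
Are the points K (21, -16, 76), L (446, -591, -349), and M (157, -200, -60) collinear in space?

Yes

KL = (425, -575, -425), KM = (136, -184, -136).
Each component of KM is 8/25 times the corresponding component of KL, so KM = 8/25·KL and the points are collinear.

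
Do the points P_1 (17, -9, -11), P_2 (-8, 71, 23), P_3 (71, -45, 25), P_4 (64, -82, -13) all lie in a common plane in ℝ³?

Yes

With P_1 as base: P_1P_2 = (-25, 80, 34), P_1P_3 = (54, -36, 36), P_1P_4 = (47, -73, -2).
P_1P_3 × P_1P_4 = (2700, 1800, -2250).
P_1P_2 · (P_1P_3 × P_1P_4) = 0.
The scalar triple product vanishes, so the four points are coplanar.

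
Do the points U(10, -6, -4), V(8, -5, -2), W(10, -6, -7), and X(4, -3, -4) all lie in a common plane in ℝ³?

Yes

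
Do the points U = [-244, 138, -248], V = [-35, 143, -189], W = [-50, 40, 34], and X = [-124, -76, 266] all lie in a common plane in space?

A normal to the plane through U, V, W is n = UV × UW = (7192, -47492, -21452).
The plane has equation n·P = -2988648. For X: n·X = -2988648.
Equal, so X lies in the plane and all four are coplanar.

Yes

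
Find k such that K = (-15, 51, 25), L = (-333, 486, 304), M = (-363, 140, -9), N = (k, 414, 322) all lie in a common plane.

Normal to plane KLM: n = (-39621, -107904, 123078); plane equation n·P = -1831839.
Requiring n·N = -1831839: (-39621)k + (-5041140) = -1831839.
So k = -81.

-81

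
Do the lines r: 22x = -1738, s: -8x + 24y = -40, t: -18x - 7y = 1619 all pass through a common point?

No

Intersecting r and s: solving the 2×2 system gives (x, y) = (-79, -28).
Substitute into t: (-18)(-79) + (-7)(-28) = 1618.
But t requires 1619 ≠ 1618, so the three lines have no common point.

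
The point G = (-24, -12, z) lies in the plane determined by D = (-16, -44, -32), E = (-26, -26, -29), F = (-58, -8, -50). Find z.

-16

The plane through D, E, F has equation −432x − 306y + 396z = 7704.
Substituting G: (396)z + (14040) = 7704, so z = -16.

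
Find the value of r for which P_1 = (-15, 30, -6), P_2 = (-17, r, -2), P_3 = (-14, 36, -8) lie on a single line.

Collinearity requires P_1P_2 × P_1P_3 = 0; each component is linear in r.
The x-component gives (-2)r + (36) = 0, so r = 18.
The remaining components then also vanish.

18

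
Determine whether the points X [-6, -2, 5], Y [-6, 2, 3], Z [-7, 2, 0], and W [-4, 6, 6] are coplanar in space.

The four points are coplanar iff the 3×3 determinant with rows XY, XZ, XW is zero.
Rows: (0, 4, -2), (-1, 4, -5), (2, 8, 1).
Expanding along the first row: (0)(44) − (4)(9) + (-2)(-16) = -4.
Nonzero ⇒ not coplanar.

No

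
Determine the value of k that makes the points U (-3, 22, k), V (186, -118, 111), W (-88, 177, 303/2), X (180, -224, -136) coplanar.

The points are coplanar iff UV · (UW × UX) = 0.
Expanding, this is linear in k: (-30814)k + (-30814) = 0.
So k = -1.

-1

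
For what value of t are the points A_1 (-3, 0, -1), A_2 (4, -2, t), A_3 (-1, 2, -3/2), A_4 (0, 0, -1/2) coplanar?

Coplanarity ⇔ det[A_1A_2; A_1A_3; A_1A_4] = 0.
Expanding, this is linear in t: (-6)t + (6) = 0.
So t = 1.

1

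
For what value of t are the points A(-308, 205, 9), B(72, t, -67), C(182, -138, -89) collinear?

-61

Direction AC = (490, -343, -98). From the x-coordinate of B, the parameter along the line is τ = (72 − (-308))/490 = 38/49.
Then t = 205 + 38/49·(-343) = -61.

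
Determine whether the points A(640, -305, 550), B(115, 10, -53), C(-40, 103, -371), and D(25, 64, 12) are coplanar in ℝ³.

Yes

A normal to the plane through A, B, C is n = AB × AC = (-44091, -73485, 0).
The plane has equation n·P = -5805315. For D: n·D = -5805315.
Equal, so D lies in the plane and all four are coplanar.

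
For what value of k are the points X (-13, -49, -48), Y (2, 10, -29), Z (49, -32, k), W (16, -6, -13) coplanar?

25

Coplanarity ⇔ det[XY; XZ; XW] = 0.
Expanding, this is linear in k: (1066)k + (-26650) = 0.
So k = 25.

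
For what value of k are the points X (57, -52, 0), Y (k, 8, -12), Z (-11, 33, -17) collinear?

9

Direction XZ = (-68, 85, -17). From the y-coordinate of Y, the parameter along the line is τ = (8 − (-52))/85 = 12/17.
Then k = 57 + 12/17·(-68) = 9.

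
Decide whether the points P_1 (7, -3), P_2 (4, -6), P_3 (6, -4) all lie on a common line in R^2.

Yes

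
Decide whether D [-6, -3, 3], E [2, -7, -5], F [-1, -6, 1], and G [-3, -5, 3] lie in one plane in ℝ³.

A normal to the plane through D, E, F is n = DE × DF = (-16, -24, -4).
The plane has equation n·P = 156. For G: n·G = 156.
Equal, so G lies in the plane and all four are coplanar.

Yes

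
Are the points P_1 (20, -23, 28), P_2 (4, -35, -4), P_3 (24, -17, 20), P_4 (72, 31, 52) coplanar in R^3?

Yes

The four points are coplanar iff the 3×3 determinant with rows P_1P_2, P_1P_3, P_1P_4 is zero.
Rows: (-16, -12, -32), (4, 6, -8), (52, 54, 24).
Expanding along the first row: (-16)(576) − (-12)(512) + (-32)(-96) = 0.
Zero determinant ⇒ coplanar.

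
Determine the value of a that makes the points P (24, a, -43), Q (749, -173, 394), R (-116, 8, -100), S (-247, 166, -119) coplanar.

Coplanarity ⇔ det[PQ; PR; PS] = 0.
Expanding, this is linear in a: (-48279)a + (-3620925) = 0.
So a = -75.

-75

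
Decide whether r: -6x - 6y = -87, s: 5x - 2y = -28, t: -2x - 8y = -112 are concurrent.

No

Intersecting r and s: solving the 2×2 system gives (x, y) = (1/7, 201/14).
Substitute into t: (-2)(1/7) + (-8)(201/14) = -806/7.
But t requires -112 ≠ -806/7, so the three lines have no common point.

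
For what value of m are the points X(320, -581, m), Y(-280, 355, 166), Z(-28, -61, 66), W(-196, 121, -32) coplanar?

22

Coplanarity ⇔ det[XY; XZ; XW] = 0.
Expanding, this is linear in m: (24024)m + (-528528) = 0.
So m = 22.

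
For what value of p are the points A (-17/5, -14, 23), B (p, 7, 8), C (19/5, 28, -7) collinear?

Direction AC = (36/5, 42, -30). From the y-coordinate of B, the parameter along the line is τ = (7 − (-14))/42 = 1/2.
Then p = (-17/5) + 1/2·(36/5) = 1/5.

1/5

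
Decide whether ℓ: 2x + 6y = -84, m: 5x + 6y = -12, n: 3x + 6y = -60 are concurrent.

Intersecting ℓ and m: solving the 2×2 system gives (x, y) = (24, -22).
Substitute into n: (3)(24) + (6)(-22) = -60.
This equals -60, so (24, -22) lies on all three lines and they are concurrent.

Yes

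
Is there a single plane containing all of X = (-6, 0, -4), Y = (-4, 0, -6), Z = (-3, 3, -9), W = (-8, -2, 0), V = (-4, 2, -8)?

No

The plane through X, Y, Z has normal n = XY × XZ = (6, 4, 6) and equation n·P = -60.
Checking the remaining points: n·W = -56, n·V = -64.
Since n·W = -56 ≠ -60, W is off the plane and the points are not all coplanar.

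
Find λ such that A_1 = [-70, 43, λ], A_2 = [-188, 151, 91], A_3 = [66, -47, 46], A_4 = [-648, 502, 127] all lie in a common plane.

The points are coplanar iff A_1A_2 · (A_1A_3 × A_1A_4) = 0.
Expanding, this is linear in λ: (1926)λ + (50076) = 0.
So λ = -26.

-26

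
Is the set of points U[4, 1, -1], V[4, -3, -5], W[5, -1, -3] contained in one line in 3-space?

No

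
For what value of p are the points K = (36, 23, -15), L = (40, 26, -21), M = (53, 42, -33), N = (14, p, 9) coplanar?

-1

Normal to plane KLM: n = (60, -30, 25); plane equation n·P = 1095.
Requiring n·N = 1095: (-30)p + (1065) = 1095.
So p = -1.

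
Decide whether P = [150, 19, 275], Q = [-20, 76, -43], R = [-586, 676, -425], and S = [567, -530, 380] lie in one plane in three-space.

Yes

With P as base: PQ = (-170, 57, -318), PR = (-736, 657, -700), PS = (417, -549, 105).
PR × PS = (-315315, -214620, 130095).
PQ · (PR × PS) = 0.
The scalar triple product vanishes, so the four points are coplanar.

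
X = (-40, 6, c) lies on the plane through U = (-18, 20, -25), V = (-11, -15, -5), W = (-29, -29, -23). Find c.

-48

Coplanarity requires UV · (UW × UX) = 0.
UV = (7, -35, 20), UW = (-11, -49, 2); the triple product is linear in c with coefficient -728 and constant term -34944.
Setting it to zero: c = -48.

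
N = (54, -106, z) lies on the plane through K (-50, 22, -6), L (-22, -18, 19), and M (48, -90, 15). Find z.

The plane through K, L, M has equation 1960x + 1862y + 784z = -61740.
Substituting N: (784)z + (-91532) = -61740, so z = 38.

38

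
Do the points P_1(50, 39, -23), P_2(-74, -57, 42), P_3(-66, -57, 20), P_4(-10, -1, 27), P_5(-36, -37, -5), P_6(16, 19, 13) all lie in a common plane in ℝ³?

Yes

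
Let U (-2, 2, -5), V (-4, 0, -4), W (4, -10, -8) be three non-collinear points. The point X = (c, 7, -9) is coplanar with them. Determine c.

6

The plane through U, V, W has equation 18x + 36z = -216.
Substituting X: (18)c + (-324) = -216, so c = 6.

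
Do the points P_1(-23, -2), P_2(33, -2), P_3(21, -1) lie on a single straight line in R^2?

P_1P_2 = (56, 0), P_1P_3 = (44, 1).
If collinear, P_1P_3 would be a scalar multiple of P_1P_2. But (56)·(1) ≠ (0)·(44) (difference 56), so they are not parallel; the points are not collinear.

No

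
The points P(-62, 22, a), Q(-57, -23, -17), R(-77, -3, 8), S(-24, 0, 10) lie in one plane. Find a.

38

The points are coplanar iff PQ · (PR × PS) = 0.
Expanding, this is linear in a: (1120)a + (-42560) = 0.
So a = 38.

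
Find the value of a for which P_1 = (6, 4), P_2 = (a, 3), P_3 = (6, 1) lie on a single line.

6

Collinearity: (P_2 − P_1) must be parallel to (P_3 − P_1) = (0, -3).
Cross-multiplying the components: (a − 6)·(-3) = (-1)·(0).
Solving gives a = 6.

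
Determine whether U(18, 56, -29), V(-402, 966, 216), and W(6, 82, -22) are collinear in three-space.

Yes

UV = (-420, 910, 245), UW = (-12, 26, 7).
Each component of UW is 1/35 times the corresponding component of UV, so UW = 1/35·UV and the points are collinear.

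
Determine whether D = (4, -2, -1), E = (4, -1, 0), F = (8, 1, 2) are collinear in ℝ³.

DE = (0, 1, 1), DF = (4, 3, 3).
Comparing components 3 and 1: (1)(4) − (0)(3) = 4 ≠ 0, so DE and DF are not parallel and the points are not collinear.

No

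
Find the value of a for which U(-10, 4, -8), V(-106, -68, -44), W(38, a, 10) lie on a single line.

40

Collinearity requires UV × UW = 0; each component is linear in a.
The x-component gives (36)a + (-1440) = 0, so a = 40.
The remaining components then also vanish.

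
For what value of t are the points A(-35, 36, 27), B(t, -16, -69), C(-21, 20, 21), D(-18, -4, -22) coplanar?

-30

Normal to plane ACD: n = (544, 584, -288); plane equation n·P = -5792.
Requiring n·B = -5792: (544)t + (10528) = -5792.
So t = -30.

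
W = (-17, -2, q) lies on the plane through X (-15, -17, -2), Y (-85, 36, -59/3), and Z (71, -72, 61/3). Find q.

The plane through X, Y, Z has equation 212x + 44y − 708z = -2512.
Substituting W: (-708)q + (-3692) = -2512, so q = -5/3.

-5/3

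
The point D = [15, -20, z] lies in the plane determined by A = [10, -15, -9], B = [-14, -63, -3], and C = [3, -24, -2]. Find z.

-26

A normal to the plane is n = AB × AC = (-282, 126, -120).
D lies in the plane iff n · AD = 0.
This gives (-120)z + (-3120) = 0, so z = -26.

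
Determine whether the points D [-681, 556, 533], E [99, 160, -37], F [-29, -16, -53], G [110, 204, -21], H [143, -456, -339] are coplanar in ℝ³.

The plane through D, E, F has normal n = DE × DF = (-93984, 85440, -187968) and equation n·P = 11320800.
Checking the remaining points: n·G = 11038848, n·H = 11320800.
Since n·G = 11038848 ≠ 11320800, G is off the plane and the points are not all coplanar.

No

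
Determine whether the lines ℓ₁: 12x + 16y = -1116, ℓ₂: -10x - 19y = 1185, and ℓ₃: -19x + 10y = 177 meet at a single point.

Lines aᵢx + bᵢy = cᵢ with pairwise distinct directions are concurrent exactly when det[aᵢ bᵢ cᵢ] = 0.
Here the determinant is 0.
It vanishes, so the lines are concurrent at (-33, -45).

Yes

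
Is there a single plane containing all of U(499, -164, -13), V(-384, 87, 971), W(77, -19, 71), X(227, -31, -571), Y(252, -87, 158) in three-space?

The plane through U, V, W has normal n = UV × UW = (-121596, -341076, -22113) and equation n·P = -4452471.
Checking the remaining points: n·X = -4402413, n·Y = -4462434.
Since n·X = -4402413 ≠ -4452471, X is off the plane and the points are not all coplanar.

No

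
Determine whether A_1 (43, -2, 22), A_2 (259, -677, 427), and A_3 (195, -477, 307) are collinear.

A_1A_2 = (216, -675, 405), A_1A_3 = (152, -475, 285).
A_1A_2 × A_1A_3 = (0, 0, 0).
The cross product vanishes, so the three points are collinear.

Yes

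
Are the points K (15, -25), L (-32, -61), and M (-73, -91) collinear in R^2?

No

KL = (-47, -36), KM = (-88, -66).
Twice the signed area of △KLM is (-47)(-66) − (-36)(-88) = -66.
The area is nonzero, so the three points are not collinear.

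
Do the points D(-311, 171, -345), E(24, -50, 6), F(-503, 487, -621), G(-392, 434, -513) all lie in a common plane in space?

A normal to the plane through D, E, F is n = DE × DF = (-49920, 25068, 63428).
The plane has equation n·P = -2070912. For G: n·G = -2090412.
-2090412 ≠ -2070912, so G is off the plane.

No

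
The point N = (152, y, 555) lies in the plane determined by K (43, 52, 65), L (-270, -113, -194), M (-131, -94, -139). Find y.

471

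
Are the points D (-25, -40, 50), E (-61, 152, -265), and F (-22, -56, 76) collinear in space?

DE = (-36, 192, -315), DF = (3, -16, 26).
Comparing components 2 and 3: (192)(26) − (-315)(-16) = -48 ≠ 0, so DE and DF are not parallel and the points are not collinear.

No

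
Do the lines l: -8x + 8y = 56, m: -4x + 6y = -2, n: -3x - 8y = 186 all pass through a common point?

The three lines meet at one point iff the augmented coefficient matrix [aᵢ bᵢ cᵢ] has rank < 3, i.e. its determinant vanishes.
Here the determinant is 0.
It vanishes, so the lines are concurrent at (-22, -15).

Yes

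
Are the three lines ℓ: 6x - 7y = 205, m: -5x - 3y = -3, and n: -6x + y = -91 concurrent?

Yes

Intersecting ℓ and m: solving the 2×2 system gives (x, y) = (12, -19).
Substitute into n: (-6)(12) + (1)(-19) = -91.
This equals -91, so (12, -19) lies on all three lines and they are concurrent.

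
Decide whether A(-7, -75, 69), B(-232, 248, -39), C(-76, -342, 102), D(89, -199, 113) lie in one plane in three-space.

No

A normal to the plane through A, B, C is n = AB × AC = (-18177, 14877, 82362).
The plane has equation n·P = 4694442. For D: n·D = 4728630.
4728630 ≠ 4694442, so D is off the plane.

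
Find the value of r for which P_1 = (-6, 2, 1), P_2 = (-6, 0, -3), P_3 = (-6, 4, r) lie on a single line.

5

Direction P_1P_2 = (0, -2, -4). From the y-coordinate of P_3, the parameter along the line is τ = (4 − 2)/(-2) = -1.
Then r = 1 + (-1)·(-4) = 5.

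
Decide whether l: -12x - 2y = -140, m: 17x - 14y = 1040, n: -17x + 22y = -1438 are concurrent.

No

Lines aᵢx + bᵢy = cᵢ with pairwise distinct directions are concurrent exactly when det[aᵢ bᵢ cᵢ] = 0.
Here the determinant is 404.
Nonzero, so no common point exists.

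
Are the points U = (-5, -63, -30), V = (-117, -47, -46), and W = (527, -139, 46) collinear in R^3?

Yes

UV = (-112, 16, -16), UW = (532, -76, 76).
UV × UW = (0, 0, 0).
The cross product vanishes, so the three points are collinear.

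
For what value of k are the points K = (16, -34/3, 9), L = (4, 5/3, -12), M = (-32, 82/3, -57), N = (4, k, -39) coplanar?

Coplanarity ⇔ det[KL; KM; KN] = 0.
Expanding, this is linear in k: (216)k + (-4680) = 0.
So k = 65/3.

65/3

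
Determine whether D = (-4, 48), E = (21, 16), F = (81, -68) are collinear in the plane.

No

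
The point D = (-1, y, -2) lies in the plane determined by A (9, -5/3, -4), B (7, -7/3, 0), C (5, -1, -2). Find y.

1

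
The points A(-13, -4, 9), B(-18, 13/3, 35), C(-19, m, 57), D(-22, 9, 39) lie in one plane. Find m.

The points are coplanar iff AB · (AC × AD) = 0.
Expanding, this is linear in m: (84)m + (-672) = 0.
So m = 8.

8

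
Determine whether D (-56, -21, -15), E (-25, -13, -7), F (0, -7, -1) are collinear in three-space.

DE = (31, 8, 8), DF = (56, 14, 14).
DE × DF = (0, 14, -14).
The cross product is nonzero, so the points do not lie on one line.

No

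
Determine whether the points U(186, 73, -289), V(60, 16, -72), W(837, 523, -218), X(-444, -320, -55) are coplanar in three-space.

No

A normal to the plane through U, V, W is n = UV × UW = (-101697, 150213, -19593).
The plane has equation n·P = -2287716. For X: n·X = -1837077.
-1837077 ≠ -2287716, so X is off the plane.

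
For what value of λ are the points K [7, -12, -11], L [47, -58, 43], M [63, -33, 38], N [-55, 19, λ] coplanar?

-70

Coplanarity ⇔ det[KL; KM; KN] = 0.
Expanding, this is linear in λ: (1736)λ + (121520) = 0.
So λ = -70.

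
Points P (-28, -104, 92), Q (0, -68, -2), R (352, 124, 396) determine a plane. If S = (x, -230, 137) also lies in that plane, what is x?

A normal to the plane is n = PQ × PR = (32376, -44232, -7296).
S lies in the plane iff n · PS = 0.
This gives (32376)x + (6151440) = 0, so x = -190.

-190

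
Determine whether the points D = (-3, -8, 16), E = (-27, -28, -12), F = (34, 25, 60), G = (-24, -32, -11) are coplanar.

Yes

The four points are coplanar iff the 3×3 determinant with rows DE, DF, DG is zero.
Rows: (-24, -20, -28), (37, 33, 44), (-21, -24, -27).
Expanding along the first row: (-24)(165) − (-20)(-75) + (-28)(-195) = 0.
Zero determinant ⇒ coplanar.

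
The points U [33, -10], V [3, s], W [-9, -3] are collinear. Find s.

-5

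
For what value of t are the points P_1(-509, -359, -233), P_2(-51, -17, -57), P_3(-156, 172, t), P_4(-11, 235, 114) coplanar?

The points are coplanar iff P_1P_2 · (P_1P_3 × P_1P_4) = 0.
Expanding, this is linear in t: (-101736)t + (9156240) = 0.
So t = 90.

90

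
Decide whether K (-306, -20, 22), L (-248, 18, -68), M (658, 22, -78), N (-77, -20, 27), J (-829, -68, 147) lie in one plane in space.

The plane through K, L, M has normal n = KL × KM = (-20, -80960, -34196) and equation n·P = 873008.
Checking the remaining points: n·N = 697448, n·J = 495048.
Since n·N = 697448 ≠ 873008, N is off the plane and the points are not all coplanar.

No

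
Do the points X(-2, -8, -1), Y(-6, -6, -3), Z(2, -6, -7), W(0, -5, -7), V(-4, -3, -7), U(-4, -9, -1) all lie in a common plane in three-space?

No

The plane through X, Y, Z has normal n = XY × XZ = (-8, -32, -16) and equation n·P = 288.
Checking the remaining points: n·W = 272, n·V = 240, n·U = 336.
Since n·W = 272 ≠ 288, W is off the plane and the points are not all coplanar.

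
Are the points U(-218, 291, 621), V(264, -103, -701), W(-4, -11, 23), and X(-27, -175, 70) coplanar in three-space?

No

The four points are coplanar iff the 3×3 determinant with rows UV, UW, UX is zero.
Rows: (482, -394, -1322), (214, -302, -598), (191, -466, -551).
Expanding along the first row: (482)(-112266) − (-394)(-3696) + (-1322)(-42042) = 11088.
Nonzero ⇒ not coplanar.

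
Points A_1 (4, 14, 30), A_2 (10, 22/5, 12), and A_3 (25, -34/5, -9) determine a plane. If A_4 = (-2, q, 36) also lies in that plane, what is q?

86/5

The plane through A_1, A_2, A_3 has equation −144y + (384/5)z = 288.
Substituting A_4: (-144)q + (13824/5) = 288, so q = 86/5.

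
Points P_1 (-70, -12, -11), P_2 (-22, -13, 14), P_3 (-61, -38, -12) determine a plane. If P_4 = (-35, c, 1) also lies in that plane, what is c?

-41

Coplanarity requires P_1P_2 · (P_1P_3 × P_1P_4) = 0.
P_1P_2 = (48, -1, 25), P_1P_3 = (9, -26, -1); the triple product is linear in c with coefficient 273 and constant term 11193.
Setting it to zero: c = -41.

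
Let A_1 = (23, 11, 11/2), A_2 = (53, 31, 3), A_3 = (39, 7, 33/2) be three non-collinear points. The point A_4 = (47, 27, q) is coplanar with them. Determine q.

The plane through A_1, A_2, A_3 has equation 210x − 370y − 440z = -1660.
Substituting A_4: (-440)q + (-120) = -1660, so q = 7/2.

7/2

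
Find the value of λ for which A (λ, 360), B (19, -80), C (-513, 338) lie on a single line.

Collinearity: (A − B) must be parallel to (C − B) = (-532, 418).
Cross-multiplying the components: (λ − 19)·(418) = (440)·(-532).
Solving gives λ = -541.

-541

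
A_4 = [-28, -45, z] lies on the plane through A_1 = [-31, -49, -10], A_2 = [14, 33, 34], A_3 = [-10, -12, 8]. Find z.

The plane through A_1, A_2, A_3 has equation −152x + 114y − 57z = -304.
Substituting A_4: (-57)z + (-874) = -304, so z = -10.

-10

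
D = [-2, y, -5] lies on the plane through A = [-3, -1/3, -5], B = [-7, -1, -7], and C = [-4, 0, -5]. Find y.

A normal to the plane is n = AB × AC = (2/3, 2, -2).
D lies in the plane iff n · AD = 0.
This gives (2)y + (4/3) = 0, so y = -2/3.

-2/3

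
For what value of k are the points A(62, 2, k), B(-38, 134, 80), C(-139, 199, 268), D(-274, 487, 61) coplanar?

Coplanarity ⇔ det[AB; AC; AD] = 0.
Expanding, this is linear in k: (20313)k + (-975024) = 0.
So k = 48.

48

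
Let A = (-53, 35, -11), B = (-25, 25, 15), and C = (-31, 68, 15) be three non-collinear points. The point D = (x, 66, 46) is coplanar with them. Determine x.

Coplanarity requires AB · (AC × AD) = 0.
AB = (28, -10, 26), AC = (22, 33, 26); the triple product is linear in x with coefficient -1118 and constant term 1118.
Setting it to zero: x = 1.

1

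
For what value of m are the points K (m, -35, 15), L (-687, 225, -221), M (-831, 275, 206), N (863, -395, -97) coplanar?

The points are coplanar iff KL · (KM × KN) = 0.
Expanding, this is linear in m: (-270940)m + (-12192300) = 0.
So m = -45.

-45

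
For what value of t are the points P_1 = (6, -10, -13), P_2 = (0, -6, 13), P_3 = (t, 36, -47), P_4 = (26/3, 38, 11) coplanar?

Normal to plane P_1P_2P_4: n = (-1152, 640/3, -896/3); plane equation n·P = -15488/3.
Requiring n·P_3 = -15488/3: (-1152)t + (65152/3) = -15488/3.
So t = 70/3.

70/3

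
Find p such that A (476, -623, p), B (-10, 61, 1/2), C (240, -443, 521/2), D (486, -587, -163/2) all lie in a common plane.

The points are coplanar iff AB · (AC × AD) = 0.
Expanding, this is linear in p: (-87984)p + (307944) = 0.
So p = 7/2.

7/2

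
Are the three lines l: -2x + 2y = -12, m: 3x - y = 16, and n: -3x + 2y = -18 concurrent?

Intersecting l and m: solving the 2×2 system gives (x, y) = (5, -1).
Substitute into n: (-3)(5) + (2)(-1) = -17.
But n requires -18 ≠ -17, so the three lines have no common point.

No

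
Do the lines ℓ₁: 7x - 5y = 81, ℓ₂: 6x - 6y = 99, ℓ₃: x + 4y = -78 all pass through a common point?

No

Lines aᵢx + bᵢy = cᵢ with pairwise distinct directions are concurrent exactly when det[aᵢ bᵢ cᵢ] = 0.
Here the determinant is 99.
Nonzero, so no common point exists.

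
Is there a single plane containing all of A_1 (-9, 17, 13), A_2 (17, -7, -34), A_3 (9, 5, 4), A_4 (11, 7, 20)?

The four points are coplanar iff the 3×3 determinant with rows A_1A_2, A_1A_3, A_1A_4 is zero.
Rows: (26, -24, -47), (18, -12, -9), (20, -10, 7).
Expanding along the first row: (26)(-174) − (-24)(306) + (-47)(60) = 0.
Zero determinant ⇒ coplanar.

Yes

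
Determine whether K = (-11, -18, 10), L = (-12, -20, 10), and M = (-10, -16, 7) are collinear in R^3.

No

KL = (-1, -2, 0), KM = (1, 2, -3).
KL × KM = (6, -3, 0).
The cross product is nonzero, so the points do not lie on one line.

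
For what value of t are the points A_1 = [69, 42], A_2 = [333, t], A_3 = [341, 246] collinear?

240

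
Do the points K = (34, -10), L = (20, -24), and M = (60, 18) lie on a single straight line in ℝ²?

KL = (-14, -14), KM = (26, 28).
Twice the signed area of △KLM is (-14)(28) − (-14)(26) = -28.
The area is nonzero, so the three points are not collinear.

No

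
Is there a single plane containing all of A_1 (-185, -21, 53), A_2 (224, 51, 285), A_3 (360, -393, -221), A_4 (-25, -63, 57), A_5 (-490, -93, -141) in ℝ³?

No

The plane through A_1, A_2, A_3 has normal n = A_1A_2 × A_1A_3 = (66576, 238506, -191388) and equation n·P = -27468750.
Checking the remaining points: n·A_4 = -27599394, n·A_5 = -27817590.
Since n·A_4 = -27599394 ≠ -27468750, A_4 is off the plane and the points are not all coplanar.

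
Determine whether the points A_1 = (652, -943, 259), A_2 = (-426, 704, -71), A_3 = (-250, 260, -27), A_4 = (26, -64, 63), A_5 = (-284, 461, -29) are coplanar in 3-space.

Yes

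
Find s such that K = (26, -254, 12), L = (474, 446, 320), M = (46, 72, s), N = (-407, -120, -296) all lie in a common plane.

The points are coplanar iff KL · (KM × KN) = 0.
Expanding, this is linear in s: (-363132)s + (7988904) = 0.
So s = 22.

22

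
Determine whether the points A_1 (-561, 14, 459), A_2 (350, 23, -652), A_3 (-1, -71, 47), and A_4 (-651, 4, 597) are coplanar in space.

No

The four points are coplanar iff the 3×3 determinant with rows A_1A_2, A_1A_3, A_1A_4 is zero.
Rows: (911, 9, -1111), (560, -85, -412), (-90, -10, 138).
Expanding along the first row: (911)(-15850) − (9)(40200) + (-1111)(-13250) = -80400.
Nonzero ⇒ not coplanar.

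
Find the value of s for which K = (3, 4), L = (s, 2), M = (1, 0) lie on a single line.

Collinearity: (L − K) must be parallel to (M − K) = (-2, -4).
Cross-multiplying the components: (s − 3)·(-4) = (-2)·(-2).
Solving gives s = 2.

2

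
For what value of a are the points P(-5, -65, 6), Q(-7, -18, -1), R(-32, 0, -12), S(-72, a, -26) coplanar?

2

Coplanarity ⇔ det[PQ; PR; PS] = 0.
Expanding, this is linear in a: (153)a + (-306) = 0.
So a = 2.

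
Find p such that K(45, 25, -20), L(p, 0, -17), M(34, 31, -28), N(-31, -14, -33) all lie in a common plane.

Normal to plane KMN: n = (-390, 465, 885); plane equation n·P = -23625.
Requiring n·L = -23625: (-390)p + (-15045) = -23625.
So p = 22.

22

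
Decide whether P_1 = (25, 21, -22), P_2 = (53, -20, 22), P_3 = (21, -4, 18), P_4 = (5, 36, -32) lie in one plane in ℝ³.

Yes

With P_1 as base: P_1P_2 = (28, -41, 44), P_1P_3 = (-4, -25, 40), P_1P_4 = (-20, 15, -10).
P_1P_3 × P_1P_4 = (-350, -840, -560).
P_1P_2 · (P_1P_3 × P_1P_4) = 0.
The scalar triple product vanishes, so the four points are coplanar.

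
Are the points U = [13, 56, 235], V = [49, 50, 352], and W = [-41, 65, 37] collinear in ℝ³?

No

UV = (36, -6, 117), UW = (-54, 9, -198).
UV × UW = (135, 810, 0).
The cross product is nonzero, so the points do not lie on one line.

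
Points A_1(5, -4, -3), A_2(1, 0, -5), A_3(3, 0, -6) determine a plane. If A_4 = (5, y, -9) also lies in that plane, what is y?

2

A normal to the plane is n = A_1A_2 × A_1A_3 = (-4, -8, -8).
A_4 lies in the plane iff n · A_1A_4 = 0.
This gives (-8)y + (16) = 0, so y = 2.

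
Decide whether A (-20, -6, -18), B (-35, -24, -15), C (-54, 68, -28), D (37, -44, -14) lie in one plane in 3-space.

No

A normal to the plane through A, B, C is n = AB × AC = (-42, -252, -1722).
The plane has equation n·P = 33348. For D: n·D = 33642.
33642 ≠ 33348, so D is off the plane.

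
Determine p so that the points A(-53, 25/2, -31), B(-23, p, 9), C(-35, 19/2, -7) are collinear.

Collinearity requires AB × AC = 0; each component is linear in p.
The x-component gives (24)p + (-180) = 0, so p = 15/2.
The remaining components then also vanish.

15/2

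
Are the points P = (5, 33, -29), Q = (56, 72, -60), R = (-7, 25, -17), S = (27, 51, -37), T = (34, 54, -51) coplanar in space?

No

The plane through P, Q, R has normal n = PQ × PR = (220, -240, 60) and equation n·X = -8560.
Checking the remaining points: n·S = -8520, n·T = -8540.
Since n·S = -8520 ≠ -8560, S is off the plane and the points are not all coplanar.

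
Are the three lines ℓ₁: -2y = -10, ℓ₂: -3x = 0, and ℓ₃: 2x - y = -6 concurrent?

No

Intersecting ℓ₁ and ℓ₂: solving the 2×2 system gives (x, y) = (0, 5).
Substitute into ℓ₃: (2)(0) + (-1)(5) = -5.
But ℓ₃ requires -6 ≠ -5, so the three lines have no common point.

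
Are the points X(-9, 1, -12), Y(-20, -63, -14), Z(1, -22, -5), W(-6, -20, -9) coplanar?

Yes

A normal to the plane through X, Y, Z is n = XY × XZ = (-494, 57, 893).
The plane has equation n·P = -6213. For W: n·W = -6213.
Equal, so W lies in the plane and all four are coplanar.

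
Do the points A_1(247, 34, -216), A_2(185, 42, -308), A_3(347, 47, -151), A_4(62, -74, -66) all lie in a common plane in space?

The four points are coplanar iff the 3×3 determinant with rows A_1A_2, A_1A_3, A_1A_4 is zero.
Rows: (-62, 8, -92), (100, 13, 65), (-185, -108, 150).
Expanding along the first row: (-62)(8970) − (8)(27025) + (-92)(-8395) = 0.
Zero determinant ⇒ coplanar.

Yes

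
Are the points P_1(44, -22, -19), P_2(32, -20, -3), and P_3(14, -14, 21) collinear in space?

P_1P_2 = (-12, 2, 16), P_1P_3 = (-30, 8, 40).
P_1P_2 × P_1P_3 = (-48, 0, -36).
The cross product is nonzero, so the points do not lie on one line.

No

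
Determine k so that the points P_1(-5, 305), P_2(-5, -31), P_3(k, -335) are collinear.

The three points are collinear iff det[P_1P_2; P_1P_3] = 0.
This determinant is linear in k: (336)k + (1680) = 0, so k = -5.

-5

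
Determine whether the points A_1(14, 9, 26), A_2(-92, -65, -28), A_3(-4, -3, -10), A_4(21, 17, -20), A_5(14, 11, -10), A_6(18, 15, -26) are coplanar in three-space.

The plane through A_1, A_2, A_3 has normal n = A_1A_2 × A_1A_3 = (2016, -2844, -60) and equation n·P = 1068.
Checking the remaining points: n·A_4 = -4812, n·A_5 = -2460, n·A_6 = -4812.
Since n·A_4 = -4812 ≠ 1068, A_4 is off the plane and the points are not all coplanar.

No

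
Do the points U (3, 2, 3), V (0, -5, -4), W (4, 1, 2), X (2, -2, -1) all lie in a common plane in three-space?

A normal to the plane through U, V, W is n = UV × UW = (0, -10, 10).
The plane has equation n·P = 10. For X: n·X = 10.
Equal, so X lies in the plane and all four are coplanar.

Yes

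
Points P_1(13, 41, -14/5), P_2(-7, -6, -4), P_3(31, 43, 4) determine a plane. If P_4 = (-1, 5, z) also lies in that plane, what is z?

-16/5

The plane through P_1, P_2, P_3 has equation −(1586/5)x + (572/5)y + 806z = -1690.
Substituting P_4: (806)z + (4446/5) = -1690, so z = -16/5.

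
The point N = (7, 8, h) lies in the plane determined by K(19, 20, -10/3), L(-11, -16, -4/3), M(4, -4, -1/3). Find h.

-10/3

Coplanarity requires KL · (KM × KN) = 0.
KL = (-30, -36, 2), KM = (-15, -24, 3); the triple product is linear in h with coefficient 180 and constant term 600.
Setting it to zero: h = -10/3.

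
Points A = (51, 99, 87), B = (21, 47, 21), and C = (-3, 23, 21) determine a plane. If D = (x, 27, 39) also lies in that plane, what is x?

-5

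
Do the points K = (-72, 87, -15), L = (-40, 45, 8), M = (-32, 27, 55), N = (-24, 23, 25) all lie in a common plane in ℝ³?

Yes

With K as base: KL = (32, -42, 23), KM = (40, -60, 70), KN = (48, -64, 40).
KM × KN = (2080, 1760, 320).
KL · (KM × KN) = 0.
The scalar triple product vanishes, so the four points are coplanar.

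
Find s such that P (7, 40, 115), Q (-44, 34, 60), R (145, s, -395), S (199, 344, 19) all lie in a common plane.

Normal to plane PQS: n = (17296, -15456, -14352); plane equation n·X = -2147648.
Requiring n·R = -2147648: (-15456)s + (8176960) = -2147648.
So s = 668.

668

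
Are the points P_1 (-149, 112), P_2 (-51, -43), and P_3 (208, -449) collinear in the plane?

P_1P_2 = (98, -155), P_1P_3 = (357, -561).
det[P_1P_2; P_1P_3] = (98)(-561) − (-155)(357) = 357.
The determinant is nonzero, so they are not collinear.

No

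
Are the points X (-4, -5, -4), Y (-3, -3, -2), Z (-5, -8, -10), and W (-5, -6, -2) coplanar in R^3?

Yes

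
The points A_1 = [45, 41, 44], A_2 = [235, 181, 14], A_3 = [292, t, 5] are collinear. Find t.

223

Direction A_1A_2 = (190, 140, -30). From the x-coordinate of A_3, the parameter along the line is τ = (292 − 45)/190 = 13/10.
Then t = 41 + 13/10·(140) = 223.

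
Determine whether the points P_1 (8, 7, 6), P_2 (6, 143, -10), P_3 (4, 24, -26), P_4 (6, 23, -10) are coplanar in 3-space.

Yes

With P_1 as base: P_1P_2 = (-2, 136, -16), P_1P_3 = (-4, 17, -32), P_1P_4 = (-2, 16, -16).
P_1P_3 × P_1P_4 = (240, 0, -30).
P_1P_2 · (P_1P_3 × P_1P_4) = 0.
The scalar triple product vanishes, so the four points are coplanar.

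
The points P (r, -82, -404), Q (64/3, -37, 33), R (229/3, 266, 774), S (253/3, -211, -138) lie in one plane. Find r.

-325/3

Coplanarity ⇔ det[PQ; PR; PS] = 0.
Expanding, this is linear in r: (-77121)r + (-8354775) = 0.
So r = -325/3.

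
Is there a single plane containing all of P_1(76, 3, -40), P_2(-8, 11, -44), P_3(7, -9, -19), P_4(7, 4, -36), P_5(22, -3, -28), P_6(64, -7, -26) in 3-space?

Yes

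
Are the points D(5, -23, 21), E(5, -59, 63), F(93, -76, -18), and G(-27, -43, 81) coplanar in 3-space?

The four points are coplanar iff the 3×3 determinant with rows DE, DF, DG is zero.
Rows: (0, -36, 42), (88, -53, -39), (-32, -20, 60).
Expanding along the first row: (0)(-3960) − (-36)(4032) + (42)(-3456) = 0.
Zero determinant ⇒ coplanar.

Yes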